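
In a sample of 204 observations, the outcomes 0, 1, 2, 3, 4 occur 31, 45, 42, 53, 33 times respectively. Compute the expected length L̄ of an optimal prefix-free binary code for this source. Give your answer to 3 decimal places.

2.314 bits/symbol

Probabilities are the counts divided by 204.
Repeatedly combine the two least-probable nodes; the expected code length is the sum of the merged weights.
merge 31/204 + 11/68 → 16/51
merge 7/34 + 15/68 → 29/68
merge 53/204 + 16/51 → 39/68
merge 29/68 + 39/68 → 1
L = 16/51 + 29/68 + 39/68 + 1 = 118/51 ≈ 2.314 bits/symbol.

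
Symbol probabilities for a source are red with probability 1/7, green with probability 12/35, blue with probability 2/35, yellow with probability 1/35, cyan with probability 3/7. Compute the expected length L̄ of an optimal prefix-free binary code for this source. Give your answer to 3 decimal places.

Repeatedly combine the two least-probable nodes; the expected code length is the sum of the merged weights.
merge 1/35 + 2/35 → 3/35
merge 3/35 + 1/7 → 8/35
merge 8/35 + 12/35 → 4/7
merge 3/7 + 4/7 → 1
L = 3/35 + 8/35 + 4/7 + 1 = 66/35 ≈ 1.886 bits/symbol.

1.886 bits/symbol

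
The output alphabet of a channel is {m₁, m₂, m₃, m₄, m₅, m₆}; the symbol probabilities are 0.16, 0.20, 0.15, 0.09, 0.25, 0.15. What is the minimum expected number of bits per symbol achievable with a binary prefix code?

2.55 bits/symbol

Repeatedly combine the two least-probable nodes; the expected code length is the sum of the merged weights.
merge 9/100 + 3/20 → 6/25
merge 3/20 + 4/25 → 31/100
merge 1/5 + 6/25 → 11/25
merge 1/4 + 31/100 → 14/25
merge 11/25 + 14/25 → 1
L = 6/25 + 31/100 + 11/25 + 14/25 + 1 = 51/20 = 2.55 bits/symbol.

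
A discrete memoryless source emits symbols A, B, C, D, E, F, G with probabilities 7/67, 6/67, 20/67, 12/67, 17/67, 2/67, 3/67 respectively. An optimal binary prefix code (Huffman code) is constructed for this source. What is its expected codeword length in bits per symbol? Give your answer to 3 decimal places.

2.507 bits/symbol

Repeatedly combine the two least-probable nodes; the expected code length is the sum of the merged weights.
merge 2/67 + 3/67 → 5/67
merge 5/67 + 6/67 → 11/67
merge 7/67 + 11/67 → 18/67
merge 12/67 + 17/67 → 29/67
merge 18/67 + 20/67 → 38/67
merge 29/67 + 38/67 → 1
L = 5/67 + 11/67 + 18/67 + 29/67 + 38/67 + 1 = 168/67 ≈ 2.507 bits/symbol.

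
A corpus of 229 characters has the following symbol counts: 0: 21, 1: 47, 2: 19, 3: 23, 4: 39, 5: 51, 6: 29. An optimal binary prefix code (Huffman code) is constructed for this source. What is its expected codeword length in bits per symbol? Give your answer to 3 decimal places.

Probabilities are the counts divided by 229.
Repeatedly combine the two least-probable nodes; the expected code length is the sum of the merged weights.
merge 19/229 + 21/229 → 40/229
merge 23/229 + 29/229 → 52/229
merge 39/229 + 40/229 → 79/229
merge 47/229 + 51/229 → 98/229
merge 52/229 + 79/229 → 131/229
merge 98/229 + 131/229 → 1
L = 40/229 + 52/229 + 79/229 + 98/229 + 131/229 + 1 = 629/229 ≈ 2.747 bits/symbol.

2.747 bits/symbol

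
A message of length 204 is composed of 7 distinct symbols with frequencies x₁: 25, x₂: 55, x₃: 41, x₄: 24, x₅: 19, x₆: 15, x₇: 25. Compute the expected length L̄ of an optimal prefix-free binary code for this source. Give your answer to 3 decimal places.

2.696 bits/symbol

Probabilities are the counts divided by 204.
Repeatedly combine the two least-probable nodes; the expected code length is the sum of the merged weights.
merge 5/68 + 19/204 → 1/6
merge 2/17 + 25/204 → 49/204
merge 25/204 + 1/6 → 59/204
merge 41/204 + 49/204 → 15/34
merge 55/204 + 59/204 → 19/34
merge 15/34 + 19/34 → 1
L = 1/6 + 49/204 + 59/204 + 15/34 + 19/34 + 1 = 275/102 ≈ 2.696 bits/symbol.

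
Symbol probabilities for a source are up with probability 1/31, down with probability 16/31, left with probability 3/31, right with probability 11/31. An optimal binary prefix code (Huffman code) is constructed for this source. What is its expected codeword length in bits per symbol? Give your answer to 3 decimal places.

1.613 bits/symbol

Repeatedly combine the two least-probable nodes; the expected code length is the sum of the merged weights.
merge 1/31 + 3/31 → 4/31
merge 4/31 + 11/31 → 15/31
merge 15/31 + 16/31 → 1
L = 4/31 + 15/31 + 1 = 50/31 ≈ 1.613 bits/symbol.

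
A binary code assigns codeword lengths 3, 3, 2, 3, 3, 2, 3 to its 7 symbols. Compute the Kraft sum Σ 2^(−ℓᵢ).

With common denominator 2^3 = 8: Σ 2^(−ℓᵢ) = 1/8 + 1/8 + 2/8 + 1/8 + 1/8 + 2/8 + 1/8 = 9/8 = 1.125.

1.125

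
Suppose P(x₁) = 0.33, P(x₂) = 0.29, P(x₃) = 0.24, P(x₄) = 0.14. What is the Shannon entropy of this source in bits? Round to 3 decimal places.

H = −Σ pᵢ log₂ pᵢ.
−0.33·log₂(0.33) = 0.5278
−0.29·log₂(0.29) = 0.5179
−0.24·log₂(0.24) = 0.4941
−0.14·log₂(0.14) = 0.3971
Sum ≈ 1.9370 → 1.937 bits.

1.937 bits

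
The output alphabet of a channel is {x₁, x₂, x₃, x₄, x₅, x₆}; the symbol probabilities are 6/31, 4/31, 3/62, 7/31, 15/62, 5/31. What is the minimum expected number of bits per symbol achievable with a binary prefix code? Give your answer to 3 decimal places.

2.516 bits/symbol

Repeatedly combine the two least-probable nodes; the expected code length is the sum of the merged weights.
merge 3/62 + 4/31 → 11/62
merge 5/31 + 11/62 → 21/62
merge 6/31 + 7/31 → 13/31
merge 15/62 + 21/62 → 18/31
merge 13/31 + 18/31 → 1
L = 11/62 + 21/62 + 13/31 + 18/31 + 1 = 78/31 ≈ 2.516 bits/symbol.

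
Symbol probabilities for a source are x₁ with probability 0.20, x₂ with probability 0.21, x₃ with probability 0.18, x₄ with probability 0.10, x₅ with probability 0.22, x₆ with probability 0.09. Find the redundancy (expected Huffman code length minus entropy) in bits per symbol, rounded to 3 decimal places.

0.052 bits

Entropy H = −Σ p log₂ p ≈ 2.5079 bits.
Huffman merges: 9/100+1/10→19/100; 9/50+19/100→37/100; 1/5+21/100→41/100; 11/50+37/100→59/100; 41/100+59/100→1. L = 64/25 ≈ 2.5600.
L − H = 2.5600 − 2.5079 = 0.052 bits.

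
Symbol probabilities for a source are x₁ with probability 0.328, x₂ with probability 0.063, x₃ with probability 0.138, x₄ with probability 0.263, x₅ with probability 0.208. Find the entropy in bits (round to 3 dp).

H = −Σ pᵢ log₂ pᵢ.
−0.328·log₂(0.328) = 0.5275
−0.063·log₂(0.063) = 0.2513
−0.138·log₂(0.138) = 0.3943
−0.263·log₂(0.263) = 0.5068
−0.208·log₂(0.208) = 0.4712
Sum ≈ 2.1510 → 2.151 bits.

2.151 bits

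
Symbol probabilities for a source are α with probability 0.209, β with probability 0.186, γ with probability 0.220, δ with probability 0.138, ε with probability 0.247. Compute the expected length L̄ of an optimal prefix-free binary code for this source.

Repeatedly combine the two least-probable nodes; the expected code length is the sum of the merged weights.
merge 69/500 + 93/500 → 81/250
merge 209/1000 + 11/50 → 429/1000
merge 247/1000 + 81/250 → 571/1000
merge 429/1000 + 571/1000 → 1
L = 81/250 + 429/1000 + 571/1000 + 1 = 581/250 = 2.324 bits/symbol.

2.324 bits/symbol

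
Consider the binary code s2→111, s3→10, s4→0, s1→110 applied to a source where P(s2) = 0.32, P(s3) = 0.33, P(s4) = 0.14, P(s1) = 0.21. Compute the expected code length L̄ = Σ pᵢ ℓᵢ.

2.39 bits/symbol

L̄ = Σ pᵢ·ℓᵢ = 0.32·3 + 0.33·2 + 0.14·1 + 0.21·3 = 2.39 bits/symbol.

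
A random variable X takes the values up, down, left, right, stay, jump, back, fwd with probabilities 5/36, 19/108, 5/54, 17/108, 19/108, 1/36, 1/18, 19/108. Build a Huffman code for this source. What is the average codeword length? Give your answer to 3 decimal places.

Repeatedly combine the two least-probable nodes; the expected code length is the sum of the merged weights.
merge 1/36 + 1/18 → 1/12
merge 1/12 + 5/54 → 19/108
merge 5/36 + 17/108 → 8/27
merge 19/108 + 19/108 → 19/54
merge 19/108 + 19/108 → 19/54
merge 8/27 + 19/54 → 35/54
merge 19/54 + 35/54 → 1
L = 1/12 + 19/108 + 8/27 + 19/54 + 19/54 + 35/54 + 1 = 157/54 ≈ 2.907 bits/symbol.

2.907 bits/symbol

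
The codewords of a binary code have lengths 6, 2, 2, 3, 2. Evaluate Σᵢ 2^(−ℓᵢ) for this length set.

With common denominator 2^6 = 64: Σ 2^(−ℓᵢ) = 1/64 + 16/64 + 16/64 + 8/64 + 16/64 = 57/64 = 0.890625.

0.890625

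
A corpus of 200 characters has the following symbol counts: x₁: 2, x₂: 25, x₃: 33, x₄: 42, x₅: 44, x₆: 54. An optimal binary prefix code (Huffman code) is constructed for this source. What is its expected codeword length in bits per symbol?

2.435 bits/symbol

Probabilities are the counts divided by 200.
Repeatedly combine the two least-probable nodes; the expected code length is the sum of the merged weights.
merge 1/100 + 1/8 → 27/200
merge 27/200 + 33/200 → 3/10
merge 21/100 + 11/50 → 43/100
merge 27/100 + 3/10 → 57/100
merge 43/100 + 57/100 → 1
L = 27/200 + 3/10 + 43/100 + 57/100 + 1 = 487/200 = 2.435 bits/symbol.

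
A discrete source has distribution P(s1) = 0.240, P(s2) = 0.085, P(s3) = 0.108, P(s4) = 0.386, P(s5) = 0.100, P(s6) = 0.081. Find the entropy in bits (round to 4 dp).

2.2992 bits

H = −Σ pᵢ log₂ pᵢ.
−0.240·log₂(0.240) = 0.4941
−0.085·log₂(0.085) = 0.3023
−0.108·log₂(0.108) = 0.3468
−0.386·log₂(0.386) = 0.5301
−0.100·log₂(0.100) = 0.3322
−0.081·log₂(0.081) = 0.2937
Sum ≈ 2.2992 → 2.2992 bits.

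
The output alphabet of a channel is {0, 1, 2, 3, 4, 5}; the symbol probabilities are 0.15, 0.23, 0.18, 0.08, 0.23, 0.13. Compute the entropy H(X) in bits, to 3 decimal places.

2.505 bits

H = −Σ pᵢ log₂ pᵢ.
−0.15·log₂(0.15) = 0.4105
−0.23·log₂(0.23) = 0.4877
−0.18·log₂(0.18) = 0.4453
−0.08·log₂(0.08) = 0.2915
−0.23·log₂(0.23) = 0.4877
−0.13·log₂(0.13) = 0.3826
Sum ≈ 2.5053 → 2.505 bits.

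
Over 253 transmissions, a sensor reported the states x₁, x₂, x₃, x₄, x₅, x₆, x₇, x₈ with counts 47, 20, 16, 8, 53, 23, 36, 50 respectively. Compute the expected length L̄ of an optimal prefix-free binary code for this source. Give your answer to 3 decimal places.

2.858 bits/symbol

Probabilities are the counts divided by 253.
Repeatedly combine the two least-probable nodes; the expected code length is the sum of the merged weights.
merge 8/253 + 16/253 → 24/253
merge 20/253 + 1/11 → 43/253
merge 24/253 + 36/253 → 60/253
merge 43/253 + 47/253 → 90/253
merge 50/253 + 53/253 → 103/253
merge 60/253 + 90/253 → 150/253
merge 103/253 + 150/253 → 1
L = 24/253 + 43/253 + 60/253 + 90/253 + 103/253 + 150/253 + 1 = 723/253 ≈ 2.858 bits/symbol.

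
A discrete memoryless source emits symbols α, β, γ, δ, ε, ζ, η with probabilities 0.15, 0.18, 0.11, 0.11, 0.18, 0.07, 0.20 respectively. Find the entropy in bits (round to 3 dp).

H = −Σ pᵢ log₂ pᵢ.
−0.15·log₂(0.15) = 0.4105
−0.18·log₂(0.18) = 0.4453
−0.11·log₂(0.11) = 0.3503
−0.11·log₂(0.11) = 0.3503
−0.18·log₂(0.18) = 0.4453
−0.07·log₂(0.07) = 0.2686
−0.20·log₂(0.20) = 0.4644
Sum ≈ 2.7347 → 2.735 bits.

2.735 bits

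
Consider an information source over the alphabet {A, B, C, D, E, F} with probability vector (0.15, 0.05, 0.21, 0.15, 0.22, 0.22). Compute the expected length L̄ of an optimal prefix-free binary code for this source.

2.55 bits/symbol

Repeatedly combine the two least-probable nodes; the expected code length is the sum of the merged weights.
merge 1/20 + 3/20 → 1/5
merge 3/20 + 1/5 → 7/20
merge 21/100 + 11/50 → 43/100
merge 11/50 + 7/20 → 57/100
merge 43/100 + 57/100 → 1
L = 1/5 + 7/20 + 43/100 + 57/100 + 1 = 51/20 = 2.55 bits/symbol.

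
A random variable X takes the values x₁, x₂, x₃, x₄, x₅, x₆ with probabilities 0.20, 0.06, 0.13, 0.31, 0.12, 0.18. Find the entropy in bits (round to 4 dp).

H = −Σ pᵢ log₂ pᵢ.
−0.20·log₂(0.20) = 0.4644
−0.06·log₂(0.06) = 0.2435
−0.13·log₂(0.13) = 0.3826
−0.31·log₂(0.31) = 0.5238
−0.12·log₂(0.12) = 0.3671
−0.18·log₂(0.18) = 0.4453
Sum ≈ 2.4267 → 2.4267 bits.

2.4267 bits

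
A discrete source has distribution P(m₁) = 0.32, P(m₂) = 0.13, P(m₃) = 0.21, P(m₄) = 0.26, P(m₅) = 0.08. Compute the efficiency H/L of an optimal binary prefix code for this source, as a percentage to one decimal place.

98.6%

Entropy H = −Σ p log₂ p ≈ 2.1783 bits.
Huffman merges: 2/25+13/100→21/100; 21/100+21/100→21/50; 13/50+8/25→29/50; 21/50+29/50→1. L = 221/100 ≈ 2.2100.
Efficiency = H/L = 2.1783/2.2100 = 98.6%.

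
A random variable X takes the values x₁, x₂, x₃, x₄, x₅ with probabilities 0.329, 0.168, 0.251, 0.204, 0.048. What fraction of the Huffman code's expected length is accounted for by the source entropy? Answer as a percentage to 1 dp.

Entropy H = −Σ p log₂ p ≈ 2.1387 bits.
Huffman merges: 6/125+21/125→27/125; 51/250+27/125→21/50; 251/1000+329/1000→29/50; 21/50+29/50→1. L = 277/125 ≈ 2.2160.
Efficiency = H/L = 2.1387/2.2160 = 96.5%.

96.5%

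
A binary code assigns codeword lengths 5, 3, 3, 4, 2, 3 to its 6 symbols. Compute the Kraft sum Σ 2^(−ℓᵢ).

With common denominator 2^5 = 32: Σ 2^(−ℓᵢ) = 1/32 + 4/32 + 4/32 + 2/32 + 8/32 + 4/32 = 23/32 = 0.71875.

0.71875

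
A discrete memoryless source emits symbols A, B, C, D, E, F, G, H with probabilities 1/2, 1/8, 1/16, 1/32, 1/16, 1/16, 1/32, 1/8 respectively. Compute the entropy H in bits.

Each probability is a power of 1/2, so log₂(1/p) is an integer.
H = Σ p·log₂(1/p) = 1/2·1 + 1/8·3 + 1/16·4 + 1/32·5 + 1/16·4 + 1/16·4 + 1/32·5 + 1/8·3 = 2.3125 bits.

2.3125 bits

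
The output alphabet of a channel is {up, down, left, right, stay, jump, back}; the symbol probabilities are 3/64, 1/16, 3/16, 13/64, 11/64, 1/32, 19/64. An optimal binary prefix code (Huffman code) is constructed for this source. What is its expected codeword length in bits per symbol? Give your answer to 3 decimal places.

Repeatedly combine the two least-probable nodes; the expected code length is the sum of the merged weights.
merge 1/32 + 3/64 → 5/64
merge 1/16 + 5/64 → 9/64
merge 9/64 + 11/64 → 5/16
merge 3/16 + 13/64 → 25/64
merge 19/64 + 5/16 → 39/64
merge 25/64 + 39/64 → 1
L = 5/64 + 9/64 + 5/16 + 25/64 + 39/64 + 1 = 81/32 ≈ 2.531 bits/symbol.

2.531 bits/symbol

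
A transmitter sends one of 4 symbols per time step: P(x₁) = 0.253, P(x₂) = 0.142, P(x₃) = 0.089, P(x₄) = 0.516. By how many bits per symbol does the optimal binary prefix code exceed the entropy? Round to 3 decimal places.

Entropy H = −Σ p log₂ p ≈ 1.7047 bits.
Huffman merges: 89/1000+71/500→231/1000; 231/1000+253/1000→121/250; 121/250+129/250→1. L = 343/200 ≈ 1.7150.
L − H = 1.7150 − 1.7047 = 0.010 bits.

0.010 bits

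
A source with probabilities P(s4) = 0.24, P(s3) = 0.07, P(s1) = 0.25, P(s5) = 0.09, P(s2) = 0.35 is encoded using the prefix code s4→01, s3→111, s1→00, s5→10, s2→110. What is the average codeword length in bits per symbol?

2.42 bits/symbol

L̄ = Σ pᵢ·ℓᵢ = 0.24·2 + 0.07·3 + 0.25·2 + 0.09·2 + 0.35·3 = 2.42 bits/symbol.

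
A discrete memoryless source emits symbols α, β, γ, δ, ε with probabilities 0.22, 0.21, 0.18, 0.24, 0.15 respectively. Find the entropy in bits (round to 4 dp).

H = −Σ pᵢ log₂ pᵢ.
−0.22·log₂(0.22) = 0.4806
−0.21·log₂(0.21) = 0.4728
−0.18·log₂(0.18) = 0.4453
−0.24·log₂(0.24) = 0.4941
−0.15·log₂(0.15) = 0.4105
Sum ≈ 2.3034 → 2.3034 bits.

2.3034 bits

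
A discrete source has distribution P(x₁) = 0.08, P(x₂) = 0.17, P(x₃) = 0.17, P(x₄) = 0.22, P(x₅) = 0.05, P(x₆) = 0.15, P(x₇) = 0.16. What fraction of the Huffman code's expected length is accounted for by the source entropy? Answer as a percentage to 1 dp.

Entropy H = −Σ p log₂ p ≈ 2.6909 bits.
Huffman merges: 1/20+2/25→13/100; 13/100+3/20→7/25; 4/25+17/100→33/100; 17/100+11/50→39/100; 7/25+33/100→61/100; 39/100+61/100→1. L = 137/50 ≈ 2.7400.
Efficiency = H/L = 2.6909/2.7400 = 98.2%.

98.2%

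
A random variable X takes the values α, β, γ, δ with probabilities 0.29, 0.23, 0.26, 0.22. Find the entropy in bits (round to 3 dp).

1.991 bits

H = −Σ pᵢ log₂ pᵢ.
−0.29·log₂(0.29) = 0.5179
−0.23·log₂(0.23) = 0.4877
−0.26·log₂(0.26) = 0.5053
−0.22·log₂(0.22) = 0.4806
Sum ≈ 1.9914 → 1.991 bits.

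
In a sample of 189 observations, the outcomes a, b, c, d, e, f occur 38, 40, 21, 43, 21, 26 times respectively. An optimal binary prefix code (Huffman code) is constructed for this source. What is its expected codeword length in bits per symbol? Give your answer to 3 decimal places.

2.561 bits/symbol

Probabilities are the counts divided by 189.
Repeatedly combine the two least-probable nodes; the expected code length is the sum of the merged weights.
merge 1/9 + 1/9 → 2/9
merge 26/189 + 38/189 → 64/189
merge 40/189 + 2/9 → 82/189
merge 43/189 + 64/189 → 107/189
merge 82/189 + 107/189 → 1
L = 2/9 + 64/189 + 82/189 + 107/189 + 1 = 484/189 ≈ 2.561 bits/symbol.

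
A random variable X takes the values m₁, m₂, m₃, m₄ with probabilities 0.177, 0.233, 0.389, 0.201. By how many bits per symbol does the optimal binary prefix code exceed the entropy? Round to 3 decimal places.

Entropy H = −Σ p log₂ p ≈ 1.9270 bits.
Huffman merges: 177/1000+201/1000→189/500; 233/1000+189/500→611/1000; 389/1000+611/1000→1. L = 1989/1000 ≈ 1.9890.
L − H = 1.9890 − 1.9270 = 0.062 bits.

0.062 bits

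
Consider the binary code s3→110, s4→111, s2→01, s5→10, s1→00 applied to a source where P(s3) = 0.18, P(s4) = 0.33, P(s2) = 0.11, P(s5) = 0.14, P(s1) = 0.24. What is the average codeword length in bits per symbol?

2.51 bits/symbol

L̄ = Σ pᵢ·ℓᵢ = 0.18·3 + 0.33·3 + 0.11·2 + 0.14·2 + 0.24·2 = 2.51 bits/symbol.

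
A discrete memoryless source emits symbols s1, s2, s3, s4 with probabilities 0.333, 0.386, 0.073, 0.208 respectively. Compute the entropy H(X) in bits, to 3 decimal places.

H = −Σ pᵢ log₂ pᵢ.
−0.333·log₂(0.333) = 0.5283
−0.386·log₂(0.386) = 0.5301
−0.073·log₂(0.073) = 0.2756
−0.208·log₂(0.208) = 0.4712
Sum ≈ 1.8052 → 1.805 bits.

1.805 bits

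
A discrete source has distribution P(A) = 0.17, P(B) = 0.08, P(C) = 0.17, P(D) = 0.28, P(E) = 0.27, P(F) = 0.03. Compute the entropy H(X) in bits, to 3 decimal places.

2.337 bits

H = −Σ pᵢ log₂ pᵢ.
−0.17·log₂(0.17) = 0.4346
−0.08·log₂(0.08) = 0.2915
−0.17·log₂(0.17) = 0.4346
−0.28·log₂(0.28) = 0.5142
−0.27·log₂(0.27) = 0.5100
−0.03·log₂(0.03) = 0.1518
Sum ≈ 2.3367 → 2.337 bits.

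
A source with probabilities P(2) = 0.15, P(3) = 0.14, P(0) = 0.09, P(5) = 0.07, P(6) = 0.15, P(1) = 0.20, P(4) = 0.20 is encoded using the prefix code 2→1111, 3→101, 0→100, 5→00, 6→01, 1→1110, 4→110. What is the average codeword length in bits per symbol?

L̄ = Σ pᵢ·ℓᵢ = 0.15·4 + 0.14·3 + 0.09·3 + 0.07·2 + 0.15·2 + 0.20·4 + 0.20·3 = 3.13 bits/symbol.

3.13 bits/symbol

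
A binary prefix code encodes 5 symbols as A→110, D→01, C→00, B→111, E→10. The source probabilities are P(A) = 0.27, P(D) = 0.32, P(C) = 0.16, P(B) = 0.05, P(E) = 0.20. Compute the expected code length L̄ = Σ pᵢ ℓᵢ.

2.32 bits/symbol

L̄ = Σ pᵢ·ℓᵢ = 0.27·3 + 0.32·2 + 0.16·2 + 0.05·3 + 0.20·2 = 2.32 bits/symbol.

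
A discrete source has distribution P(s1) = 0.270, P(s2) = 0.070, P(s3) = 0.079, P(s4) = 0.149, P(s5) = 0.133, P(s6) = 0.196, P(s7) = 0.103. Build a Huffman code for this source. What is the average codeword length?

2.683 bits/symbol

Repeatedly combine the two least-probable nodes; the expected code length is the sum of the merged weights.
merge 7/100 + 79/1000 → 149/1000
merge 103/1000 + 133/1000 → 59/250
merge 149/1000 + 149/1000 → 149/500
merge 49/250 + 59/250 → 54/125
merge 27/100 + 149/500 → 71/125
merge 54/125 + 71/125 → 1
L = 149/1000 + 59/250 + 149/500 + 54/125 + 71/125 + 1 = 2683/1000 = 2.683 bits/symbol.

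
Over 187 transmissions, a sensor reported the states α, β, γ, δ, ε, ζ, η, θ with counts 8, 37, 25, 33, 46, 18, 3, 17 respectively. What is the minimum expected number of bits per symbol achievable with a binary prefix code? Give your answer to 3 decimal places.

Probabilities are the counts divided by 187.
Repeatedly combine the two least-probable nodes; the expected code length is the sum of the merged weights.
merge 3/187 + 8/187 → 1/17
merge 1/17 + 1/11 → 28/187
merge 18/187 + 25/187 → 43/187
merge 28/187 + 3/17 → 61/187
merge 37/187 + 43/187 → 80/187
merge 46/187 + 61/187 → 107/187
merge 80/187 + 107/187 → 1
L = 1/17 + 28/187 + 43/187 + 61/187 + 80/187 + 107/187 + 1 = 47/17 ≈ 2.765 bits/symbol.

2.765 bits/symbol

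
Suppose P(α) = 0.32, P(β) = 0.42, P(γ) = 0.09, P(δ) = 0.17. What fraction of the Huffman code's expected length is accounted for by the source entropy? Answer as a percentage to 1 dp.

97.8%

Entropy H = −Σ p log₂ p ≈ 1.7989 bits.
Huffman merges: 9/100+17/100→13/50; 13/50+8/25→29/50; 21/50+29/50→1. L = 46/25 ≈ 1.8400.
Efficiency = H/L = 1.7989/1.8400 = 97.8%.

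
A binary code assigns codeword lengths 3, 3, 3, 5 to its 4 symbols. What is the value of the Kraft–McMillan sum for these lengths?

With common denominator 2^5 = 32: Σ 2^(−ℓᵢ) = 4/32 + 4/32 + 4/32 + 1/32 = 13/32 = 0.40625.

0.40625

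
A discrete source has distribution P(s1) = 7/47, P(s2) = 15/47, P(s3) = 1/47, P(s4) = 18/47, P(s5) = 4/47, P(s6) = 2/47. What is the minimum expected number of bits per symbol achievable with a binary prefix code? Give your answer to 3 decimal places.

2.128 bits/symbol

Repeatedly combine the two least-probable nodes; the expected code length is the sum of the merged weights.
merge 1/47 + 2/47 → 3/47
merge 3/47 + 4/47 → 7/47
merge 7/47 + 7/47 → 14/47
merge 14/47 + 15/47 → 29/47
merge 18/47 + 29/47 → 1
L = 3/47 + 7/47 + 14/47 + 29/47 + 1 = 100/47 ≈ 2.128 bits/symbol.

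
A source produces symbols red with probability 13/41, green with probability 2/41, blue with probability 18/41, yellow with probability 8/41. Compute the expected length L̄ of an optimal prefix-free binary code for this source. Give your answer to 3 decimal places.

Repeatedly combine the two least-probable nodes; the expected code length is the sum of the merged weights.
merge 2/41 + 8/41 → 10/41
merge 10/41 + 13/41 → 23/41
merge 18/41 + 23/41 → 1
L = 10/41 + 23/41 + 1 = 74/41 ≈ 1.805 bits/symbol.

1.805 bits/symbol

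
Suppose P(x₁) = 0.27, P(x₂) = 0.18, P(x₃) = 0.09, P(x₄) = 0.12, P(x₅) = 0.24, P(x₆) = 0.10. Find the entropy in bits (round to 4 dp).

H = −Σ pᵢ log₂ pᵢ.
−0.27·log₂(0.27) = 0.5100
−0.18·log₂(0.18) = 0.4453
−0.09·log₂(0.09) = 0.3127
−0.12·log₂(0.12) = 0.3671
−0.24·log₂(0.24) = 0.4941
−0.10·log₂(0.10) = 0.3322
Sum ≈ 2.4614 → 2.4614 bits.

2.4614 bits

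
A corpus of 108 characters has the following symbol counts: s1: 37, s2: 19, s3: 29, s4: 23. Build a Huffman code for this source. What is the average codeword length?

Probabilities are the counts divided by 108.
Repeatedly combine the two least-probable nodes; the expected code length is the sum of the merged weights.
merge 19/108 + 23/108 → 7/18
merge 29/108 + 37/108 → 11/18
merge 7/18 + 11/18 → 1
L = 7/18 + 11/18 + 1 = 2 bits/symbol.

2 bits/symbol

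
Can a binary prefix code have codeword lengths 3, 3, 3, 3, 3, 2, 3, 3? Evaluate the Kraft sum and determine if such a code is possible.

1.125; no

With common denominator 2^3 = 8: Σ 2^(−ℓᵢ) = 1/8 + 1/8 + 1/8 + 1/8 + 1/8 + 2/8 + 1/8 + 1/8 = 9/8 = 1.125.
Kraft's inequality requires Σ ≤ 1; here Σ = 1.125 > 1, so no such prefix code exists.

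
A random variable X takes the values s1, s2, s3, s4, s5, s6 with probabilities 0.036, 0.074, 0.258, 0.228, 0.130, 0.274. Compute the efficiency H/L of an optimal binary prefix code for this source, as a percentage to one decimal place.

Entropy H = −Σ p log₂ p ≈ 2.3356 bits.
Huffman merges: 9/250+37/500→11/100; 11/100+13/100→6/25; 57/250+6/25→117/250; 129/500+137/500→133/250; 117/250+133/250→1. L = 47/20 ≈ 2.3500.
Efficiency = H/L = 2.3356/2.3500 = 99.4%.

99.4%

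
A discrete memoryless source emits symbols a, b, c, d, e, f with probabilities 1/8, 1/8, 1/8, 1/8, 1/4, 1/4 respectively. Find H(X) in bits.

2.5 bits

Each probability is a power of 1/2, so log₂(1/p) is an integer.
H = Σ p·log₂(1/p) = 1/8·3 + 1/8·3 + 1/8·3 + 1/8·3 + 1/4·2 + 1/4·2 = 2.5 bits.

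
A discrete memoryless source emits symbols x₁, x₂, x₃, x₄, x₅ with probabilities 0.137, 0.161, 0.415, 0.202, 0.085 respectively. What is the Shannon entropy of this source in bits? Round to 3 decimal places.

H = −Σ pᵢ log₂ pᵢ.
−0.137·log₂(0.137) = 0.3929
−0.161·log₂(0.161) = 0.4242
−0.415·log₂(0.415) = 0.5266
−0.202·log₂(0.202) = 0.4661
−0.085·log₂(0.085) = 0.3023
Sum ≈ 2.1121 → 2.112 bits.

2.112 bits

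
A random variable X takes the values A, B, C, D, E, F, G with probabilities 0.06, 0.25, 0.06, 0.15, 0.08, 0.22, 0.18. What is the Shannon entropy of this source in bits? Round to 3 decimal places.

H = −Σ pᵢ log₂ pᵢ.
−0.06·log₂(0.06) = 0.2435
−0.25·log₂(0.25) = 0.5000
−0.06·log₂(0.06) = 0.2435
−0.15·log₂(0.15) = 0.4105
−0.08·log₂(0.08) = 0.2915
−0.22·log₂(0.22) = 0.4806
−0.18·log₂(0.18) = 0.4453
Sum ≈ 2.6150 → 2.615 bits.

2.615 bits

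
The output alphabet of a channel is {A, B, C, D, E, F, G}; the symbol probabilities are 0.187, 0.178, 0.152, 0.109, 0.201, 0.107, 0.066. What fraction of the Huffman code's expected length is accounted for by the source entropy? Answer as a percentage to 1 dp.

Entropy H = −Σ p log₂ p ≈ 2.7263 bits.
Huffman merges: 33/500+107/1000→173/1000; 109/1000+19/125→261/1000; 173/1000+89/500→351/1000; 187/1000+201/1000→97/250; 261/1000+351/1000→153/250; 97/250+153/250→1. L = 557/200 ≈ 2.7850.
Efficiency = H/L = 2.7263/2.7850 = 97.9%.

97.9%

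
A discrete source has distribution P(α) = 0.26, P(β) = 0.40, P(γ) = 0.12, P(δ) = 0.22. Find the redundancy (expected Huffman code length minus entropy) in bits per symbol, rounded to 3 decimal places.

Entropy H = −Σ p log₂ p ≈ 1.8817 bits.
Huffman merges: 3/25+11/50→17/50; 13/50+17/50→3/5; 2/5+3/5→1. L = 97/50 ≈ 1.9400.
L − H = 1.9400 − 1.8817 = 0.058 bits.

0.058 bits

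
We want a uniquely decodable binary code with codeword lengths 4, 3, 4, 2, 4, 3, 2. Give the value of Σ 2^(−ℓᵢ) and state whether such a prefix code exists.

0.9375; yes

With common denominator 2^4 = 16: Σ 2^(−ℓᵢ) = 1/16 + 2/16 + 1/16 + 4/16 + 1/16 + 2/16 + 4/16 = 15/16 = 0.9375.
Kraft's inequality requires Σ ≤ 1; here Σ = 0.9375 ≤ 1, so such a prefix code exists.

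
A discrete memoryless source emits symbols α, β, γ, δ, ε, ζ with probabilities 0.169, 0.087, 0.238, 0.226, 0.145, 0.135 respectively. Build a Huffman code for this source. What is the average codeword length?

2.536 bits/symbol

Repeatedly combine the two least-probable nodes; the expected code length is the sum of the merged weights.
merge 87/1000 + 27/200 → 111/500
merge 29/200 + 169/1000 → 157/500
merge 111/500 + 113/500 → 56/125
merge 119/500 + 157/500 → 69/125
merge 56/125 + 69/125 → 1
L = 111/500 + 157/500 + 56/125 + 69/125 + 1 = 317/125 = 2.536 bits/symbol.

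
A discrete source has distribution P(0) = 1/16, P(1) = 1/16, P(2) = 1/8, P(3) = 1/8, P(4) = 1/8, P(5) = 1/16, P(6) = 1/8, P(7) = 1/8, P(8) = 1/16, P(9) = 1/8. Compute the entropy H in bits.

Each probability is a power of 1/2, so log₂(1/p) is an integer.
H = Σ p·log₂(1/p) = 1/16·4 + 1/16·4 + 1/8·3 + 1/8·3 + 1/8·3 + 1/16·4 + 1/8·3 + 1/8·3 + 1/16·4 + 1/8·3 = 3.25 bits.

3.25 bits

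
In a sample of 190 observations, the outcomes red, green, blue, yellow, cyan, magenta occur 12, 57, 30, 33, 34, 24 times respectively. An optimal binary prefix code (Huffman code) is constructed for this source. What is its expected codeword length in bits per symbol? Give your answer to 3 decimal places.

2.521 bits/symbol

Probabilities are the counts divided by 190.
Repeatedly combine the two least-probable nodes; the expected code length is the sum of the merged weights.
merge 6/95 + 12/95 → 18/95
merge 3/19 + 33/190 → 63/190
merge 17/95 + 18/95 → 7/19
merge 3/10 + 63/190 → 12/19
merge 7/19 + 12/19 → 1
L = 18/95 + 63/190 + 7/19 + 12/19 + 1 = 479/190 ≈ 2.521 bits/symbol.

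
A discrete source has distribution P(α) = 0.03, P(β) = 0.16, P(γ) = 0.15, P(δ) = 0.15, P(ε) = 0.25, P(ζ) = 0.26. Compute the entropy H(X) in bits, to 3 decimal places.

H = −Σ pᵢ log₂ pᵢ.
−0.03·log₂(0.03) = 0.1518
−0.16·log₂(0.16) = 0.4230
−0.15·log₂(0.15) = 0.4105
−0.15·log₂(0.15) = 0.4105
−0.25·log₂(0.25) = 0.5000
−0.26·log₂(0.26) = 0.5053
Sum ≈ 2.4012 → 2.401 bits.

2.401 bits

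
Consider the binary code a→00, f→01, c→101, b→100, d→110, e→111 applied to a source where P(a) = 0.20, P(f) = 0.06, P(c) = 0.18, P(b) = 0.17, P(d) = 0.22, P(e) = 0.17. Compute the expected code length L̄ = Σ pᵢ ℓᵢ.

2.74 bits/symbol

L̄ = Σ pᵢ·ℓᵢ = 0.20·2 + 0.06·2 + 0.18·3 + 0.17·3 + 0.22·3 + 0.17·3 = 2.74 bits/symbol.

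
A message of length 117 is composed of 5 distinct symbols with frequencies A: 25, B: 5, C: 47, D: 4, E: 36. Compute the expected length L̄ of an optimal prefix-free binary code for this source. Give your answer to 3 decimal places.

1.966 bits/symbol

Probabilities are the counts divided by 117.
Repeatedly combine the two least-probable nodes; the expected code length is the sum of the merged weights.
merge 4/117 + 5/117 → 1/13
merge 1/13 + 25/117 → 34/117
merge 34/117 + 4/13 → 70/117
merge 47/117 + 70/117 → 1
L = 1/13 + 34/117 + 70/117 + 1 = 230/117 ≈ 1.966 bits/symbol.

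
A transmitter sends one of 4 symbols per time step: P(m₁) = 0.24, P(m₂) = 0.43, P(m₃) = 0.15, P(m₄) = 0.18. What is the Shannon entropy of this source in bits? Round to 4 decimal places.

H = −Σ pᵢ log₂ pᵢ.
−0.24·log₂(0.24) = 0.4941
−0.43·log₂(0.43) = 0.5236
−0.15·log₂(0.15) = 0.4105
−0.18·log₂(0.18) = 0.4453
Sum ≈ 1.8736 → 1.8736 bits.

1.8736 bits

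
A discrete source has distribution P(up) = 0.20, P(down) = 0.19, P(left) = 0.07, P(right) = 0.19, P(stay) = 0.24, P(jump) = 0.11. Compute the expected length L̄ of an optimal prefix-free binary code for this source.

Repeatedly combine the two least-probable nodes; the expected code length is the sum of the merged weights.
merge 7/100 + 11/100 → 9/50
merge 9/50 + 19/100 → 37/100
merge 19/100 + 1/5 → 39/100
merge 6/25 + 37/100 → 61/100
merge 39/100 + 61/100 → 1
L = 9/50 + 37/100 + 39/100 + 61/100 + 1 = 51/20 = 2.55 bits/symbol.

2.55 bits/symbol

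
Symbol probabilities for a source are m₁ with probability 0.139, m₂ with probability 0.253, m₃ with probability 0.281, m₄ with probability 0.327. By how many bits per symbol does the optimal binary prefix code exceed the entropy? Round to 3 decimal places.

Entropy H = −Σ p log₂ p ≈ 1.9393 bits.
Huffman merges: 139/1000+253/1000→49/125; 281/1000+327/1000→76/125; 49/125+76/125→1. L = 2 ≈ 2.0000.
L − H = 2.0000 − 1.9393 = 0.061 bits.

0.061 bits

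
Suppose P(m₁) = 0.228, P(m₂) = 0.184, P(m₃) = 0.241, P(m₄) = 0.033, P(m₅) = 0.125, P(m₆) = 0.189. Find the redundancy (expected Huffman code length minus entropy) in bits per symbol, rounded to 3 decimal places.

Entropy H = −Σ p log₂ p ≈ 2.4221 bits.
Huffman merges: 33/1000+1/8→79/500; 79/500+23/125→171/500; 189/1000+57/250→417/1000; 241/1000+171/500→583/1000; 417/1000+583/1000→1. L = 5/2 ≈ 2.5000.
L − H = 2.5000 − 2.4221 = 0.078 bits.

0.078 bits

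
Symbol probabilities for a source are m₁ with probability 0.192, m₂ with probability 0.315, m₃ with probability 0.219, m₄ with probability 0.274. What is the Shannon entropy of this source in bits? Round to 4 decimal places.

H = −Σ pᵢ log₂ pᵢ.
−0.192·log₂(0.192) = 0.4571
−0.315·log₂(0.315) = 0.5250
−0.219·log₂(0.219) = 0.4798
−0.274·log₂(0.274) = 0.5118
Sum ≈ 1.9737 → 1.9737 bits.

1.9737 bits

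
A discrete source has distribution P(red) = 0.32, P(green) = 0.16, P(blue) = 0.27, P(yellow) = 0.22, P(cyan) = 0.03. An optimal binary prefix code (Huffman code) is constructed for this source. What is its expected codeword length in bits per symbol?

Repeatedly combine the two least-probable nodes; the expected code length is the sum of the merged weights.
merge 3/100 + 4/25 → 19/100
merge 19/100 + 11/50 → 41/100
merge 27/100 + 8/25 → 59/100
merge 41/100 + 59/100 → 1
L = 19/100 + 41/100 + 59/100 + 1 = 219/100 = 2.19 bits/symbol.

2.19 bits/symbol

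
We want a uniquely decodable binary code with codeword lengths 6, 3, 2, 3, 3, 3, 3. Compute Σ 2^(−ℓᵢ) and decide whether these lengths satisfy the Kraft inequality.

With common denominator 2^6 = 64: Σ 2^(−ℓᵢ) = 1/64 + 8/64 + 16/64 + 8/64 + 8/64 + 8/64 + 8/64 = 57/64 = 0.890625.
Kraft's inequality requires Σ ≤ 1; here Σ = 0.890625 ≤ 1, so such a prefix code exists.

0.890625; yes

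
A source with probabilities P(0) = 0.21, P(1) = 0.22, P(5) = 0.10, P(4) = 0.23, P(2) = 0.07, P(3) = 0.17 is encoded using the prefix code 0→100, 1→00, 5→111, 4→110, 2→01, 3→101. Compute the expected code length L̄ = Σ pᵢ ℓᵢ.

L̄ = Σ pᵢ·ℓᵢ = 0.21·3 + 0.22·2 + 0.10·3 + 0.23·3 + 0.07·2 + 0.17·3 = 2.71 bits/symbol.

2.71 bits/symbol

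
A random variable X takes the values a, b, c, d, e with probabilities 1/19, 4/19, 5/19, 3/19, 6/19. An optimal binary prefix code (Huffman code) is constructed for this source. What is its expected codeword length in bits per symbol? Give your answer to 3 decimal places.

2.211 bits/symbol

Repeatedly combine the two least-probable nodes; the expected code length is the sum of the merged weights.
merge 1/19 + 3/19 → 4/19
merge 4/19 + 4/19 → 8/19
merge 5/19 + 6/19 → 11/19
merge 8/19 + 11/19 → 1
L = 4/19 + 8/19 + 11/19 + 1 = 42/19 ≈ 2.211 bits/symbol.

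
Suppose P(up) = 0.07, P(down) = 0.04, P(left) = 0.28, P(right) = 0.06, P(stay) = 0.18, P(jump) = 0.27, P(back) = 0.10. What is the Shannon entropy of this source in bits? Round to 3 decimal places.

H = −Σ pᵢ log₂ pᵢ.
−0.07·log₂(0.07) = 0.2686
−0.04·log₂(0.04) = 0.1858
−0.28·log₂(0.28) = 0.5142
−0.06·log₂(0.06) = 0.2435
−0.18·log₂(0.18) = 0.4453
−0.27·log₂(0.27) = 0.5100
−0.10·log₂(0.10) = 0.3322
Sum ≈ 2.4996 → 2.500 bits.

2.500 bits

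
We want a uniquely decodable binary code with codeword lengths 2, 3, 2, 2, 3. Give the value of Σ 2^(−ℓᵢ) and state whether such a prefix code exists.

1; yes

With common denominator 2^3 = 8: Σ 2^(−ℓᵢ) = 2/8 + 1/8 + 2/8 + 2/8 + 1/8 = 8/8 = 1.
Kraft's inequality requires Σ ≤ 1; here Σ = 1 ≤ 1, so such a prefix code exists.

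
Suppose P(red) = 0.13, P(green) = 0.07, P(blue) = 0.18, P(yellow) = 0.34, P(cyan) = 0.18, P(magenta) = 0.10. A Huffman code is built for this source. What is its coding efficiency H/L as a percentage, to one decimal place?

Entropy H = −Σ p log₂ p ≈ 2.4032 bits.
Huffman merges: 7/100+1/10→17/100; 13/100+17/100→3/10; 9/50+9/50→9/25; 3/10+17/50→16/25; 9/25+16/25→1. L = 247/100 ≈ 2.4700.
Efficiency = H/L = 2.4032/2.4700 = 97.3%.

97.3%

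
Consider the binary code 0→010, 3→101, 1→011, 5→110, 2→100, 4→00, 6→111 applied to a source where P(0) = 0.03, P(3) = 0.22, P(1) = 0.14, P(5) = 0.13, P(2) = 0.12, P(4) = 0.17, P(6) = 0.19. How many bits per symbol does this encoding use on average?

2.83 bits/symbol

L̄ = Σ pᵢ·ℓᵢ = 0.03·3 + 0.22·3 + 0.14·3 + 0.13·3 + 0.12·3 + 0.17·2 + 0.19·3 = 2.83 bits/symbol.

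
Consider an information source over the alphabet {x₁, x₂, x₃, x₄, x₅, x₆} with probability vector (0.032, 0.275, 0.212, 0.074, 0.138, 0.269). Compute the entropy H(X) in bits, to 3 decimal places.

H = −Σ pᵢ log₂ pᵢ.
−0.032·log₂(0.032) = 0.1589
−0.275·log₂(0.275) = 0.5122
−0.212·log₂(0.212) = 0.4744
−0.074·log₂(0.074) = 0.2780
−0.138·log₂(0.138) = 0.3943
−0.269·log₂(0.269) = 0.5096
Sum ≈ 2.3274 → 2.327 bits.

2.327 bits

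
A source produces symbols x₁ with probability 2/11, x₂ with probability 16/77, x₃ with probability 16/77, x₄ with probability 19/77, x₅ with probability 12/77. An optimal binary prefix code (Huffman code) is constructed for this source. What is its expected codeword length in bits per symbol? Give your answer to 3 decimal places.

Repeatedly combine the two least-probable nodes; the expected code length is the sum of the merged weights.
merge 12/77 + 2/11 → 26/77
merge 16/77 + 16/77 → 32/77
merge 19/77 + 26/77 → 45/77
merge 32/77 + 45/77 → 1
L = 26/77 + 32/77 + 45/77 + 1 = 180/77 ≈ 2.338 bits/symbol.

2.338 bits/symbol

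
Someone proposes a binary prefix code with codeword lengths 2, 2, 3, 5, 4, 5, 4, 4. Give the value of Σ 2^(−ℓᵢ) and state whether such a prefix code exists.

With common denominator 2^5 = 32: Σ 2^(−ℓᵢ) = 8/32 + 8/32 + 4/32 + 1/32 + 2/32 + 1/32 + 2/32 + 2/32 = 28/32 = 0.875.
Kraft's inequality requires Σ ≤ 1; here Σ = 0.875 ≤ 1, so such a prefix code exists.

0.875; yes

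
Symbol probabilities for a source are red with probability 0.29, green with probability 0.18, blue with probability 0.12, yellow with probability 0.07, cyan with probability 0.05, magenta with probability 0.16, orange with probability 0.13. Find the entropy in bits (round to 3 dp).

2.621 bits

H = −Σ pᵢ log₂ pᵢ.
−0.29·log₂(0.29) = 0.5179
−0.18·log₂(0.18) = 0.4453
−0.12·log₂(0.12) = 0.3671
−0.07·log₂(0.07) = 0.2686
−0.05·log₂(0.05) = 0.2161
−0.16·log₂(0.16) = 0.4230
−0.13·log₂(0.13) = 0.3826
Sum ≈ 2.6206 → 2.621 bits.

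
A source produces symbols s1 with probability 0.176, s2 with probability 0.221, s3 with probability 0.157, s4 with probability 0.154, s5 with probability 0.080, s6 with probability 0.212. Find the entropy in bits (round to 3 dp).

H = −Σ pᵢ log₂ pᵢ.
−0.176·log₂(0.176) = 0.4411
−0.221·log₂(0.221) = 0.4813
−0.157·log₂(0.157) = 0.4194
−0.154·log₂(0.154) = 0.4156
−0.080·log₂(0.080) = 0.2915
−0.212·log₂(0.212) = 0.4744
Sum ≈ 2.5234 → 2.523 bits.

2.523 bits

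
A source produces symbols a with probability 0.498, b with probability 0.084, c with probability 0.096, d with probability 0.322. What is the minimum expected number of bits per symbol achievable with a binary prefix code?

Repeatedly combine the two least-probable nodes; the expected code length is the sum of the merged weights.
merge 21/250 + 12/125 → 9/50
merge 9/50 + 161/500 → 251/500
merge 249/500 + 251/500 → 1
L = 9/50 + 251/500 + 1 = 841/500 = 1.682 bits/symbol.

1.682 bits/symbol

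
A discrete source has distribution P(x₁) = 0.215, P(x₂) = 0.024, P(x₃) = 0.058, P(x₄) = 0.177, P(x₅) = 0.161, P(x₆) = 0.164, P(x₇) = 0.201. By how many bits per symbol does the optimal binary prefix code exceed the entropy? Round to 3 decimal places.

Entropy H = −Σ p log₂ p ≈ 2.6036 bits.
Huffman merges: 3/125+29/500→41/500; 41/500+161/1000→243/1000; 41/250+177/1000→341/1000; 201/1000+43/200→52/125; 243/1000+341/1000→73/125; 52/125+73/125→1. L = 1333/500 ≈ 2.6660.
L − H = 2.6660 − 2.6036 = 0.062 bits.

0.062 bits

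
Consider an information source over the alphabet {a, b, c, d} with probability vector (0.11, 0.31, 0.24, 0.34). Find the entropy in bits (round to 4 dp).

H = −Σ pᵢ log₂ pᵢ.
−0.11·log₂(0.11) = 0.3503
−0.31·log₂(0.31) = 0.5238
−0.24·log₂(0.24) = 0.4941
−0.34·log₂(0.34) = 0.5292
Sum ≈ 1.8974 → 1.8974 bits.

1.8974 bits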